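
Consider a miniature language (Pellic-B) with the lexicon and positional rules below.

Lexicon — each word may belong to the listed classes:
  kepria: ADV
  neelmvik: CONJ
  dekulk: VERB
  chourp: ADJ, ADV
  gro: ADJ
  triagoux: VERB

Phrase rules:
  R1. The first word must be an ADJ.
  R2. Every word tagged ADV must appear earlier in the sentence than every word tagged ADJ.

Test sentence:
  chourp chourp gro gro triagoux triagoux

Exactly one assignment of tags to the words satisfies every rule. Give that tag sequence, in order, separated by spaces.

ADJ ADJ ADJ ADJ VERB VERB

Candidates per position — 1:chourp {ADJ,ADV}; 2:chourp {ADJ,ADV}; 3:gro {ADJ}; 4:gro {ADJ}; 5:triagoux {VERB}; 6:triagoux {VERB}.
Position 1: ADV is ruled out by rule 1; that leaves ADJ.
Position 2: ADV is ruled out by rule 2; that leaves ADJ.
That leaves exactly one tagging: ADJ ADJ ADJ ADJ VERB VERB.
Rule-by-rule: rule 1 satisfied; rule 2 satisfied.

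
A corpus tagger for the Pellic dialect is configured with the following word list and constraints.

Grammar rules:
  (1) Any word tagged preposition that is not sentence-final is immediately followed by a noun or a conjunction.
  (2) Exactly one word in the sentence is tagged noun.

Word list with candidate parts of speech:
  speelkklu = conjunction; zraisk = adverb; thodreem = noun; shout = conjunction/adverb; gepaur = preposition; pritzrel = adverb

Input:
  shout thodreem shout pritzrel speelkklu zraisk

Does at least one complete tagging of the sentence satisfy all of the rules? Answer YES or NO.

YES

Candidates per position — 1:shout {conjunction,adverb}; 2:thodreem {noun}; 3:shout {conjunction,adverb}; 4:pritzrel {adverb}; 5:speelkklu {conjunction}; 6:zraisk {adverb}.
One satisfying assignment: conjunction noun adverb adverb conjunction adverb.
Checking: rule 1 satisfied; rule 2 satisfied.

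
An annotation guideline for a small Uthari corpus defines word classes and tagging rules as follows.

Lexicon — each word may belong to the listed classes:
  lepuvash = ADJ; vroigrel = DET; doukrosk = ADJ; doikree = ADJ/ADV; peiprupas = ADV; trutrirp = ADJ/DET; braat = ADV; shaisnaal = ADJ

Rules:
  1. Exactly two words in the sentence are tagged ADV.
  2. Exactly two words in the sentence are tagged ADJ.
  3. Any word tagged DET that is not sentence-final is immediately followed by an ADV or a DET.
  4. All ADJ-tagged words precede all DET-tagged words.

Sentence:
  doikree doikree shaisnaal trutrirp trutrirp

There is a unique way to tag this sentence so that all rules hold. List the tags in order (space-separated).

Candidates per position — 1:doikree {ADJ,ADV}; 2:doikree {ADJ,ADV}; 3:shaisnaal {ADJ}; 4:trutrirp {ADJ,DET}; 5:trutrirp {ADJ,DET}.
At position 1, choosing ADJ makes rule 1 impossible to satisfy; hence ADV.
At position 2, choosing ADJ makes rule 1 impossible to satisfy; hence ADV.
The remaining ambiguous positions (4, 5) are resolved jointly — only one combination satisfies every rule.
So the tagging must be: ADV ADV ADJ ADJ DET.
Check: rule 1 ✓; rule 2 ✓; rule 3 ✓; rule 4 ✓.

ADV ADV ADJ ADJ DET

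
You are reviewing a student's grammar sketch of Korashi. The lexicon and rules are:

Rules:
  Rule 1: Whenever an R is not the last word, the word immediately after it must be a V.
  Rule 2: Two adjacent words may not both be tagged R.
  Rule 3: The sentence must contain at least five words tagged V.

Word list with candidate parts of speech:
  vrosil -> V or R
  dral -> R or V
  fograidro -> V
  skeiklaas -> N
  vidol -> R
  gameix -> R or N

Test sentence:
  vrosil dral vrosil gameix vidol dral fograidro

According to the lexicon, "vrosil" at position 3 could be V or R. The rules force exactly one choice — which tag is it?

V

Candidates per position — 1:vrosil {V,R}; 2:dral {R,V}; 3:vrosil {V,R}; 4:gameix {R,N}; 5:vidol {R}; 6:dral {R,V}; 7:fograidro {V}.
Word 1 cannot be R — rule 3 would then fail for every completion. It is V.
Word 2 cannot be R — rule 3 would then fail for every completion. It is V.
Word 3 cannot be R — rule 1 would then fail for every completion. It is V.
Word 4 cannot be R — rule 1 would then fail for every completion. It is N.
Word 6 cannot be R — rule 1 would then fail for every completion. It is V.
The unique satisfying tagging is: V V V N R V V.
Rule-by-rule: rule 1 ✓; rule 2 ✓; rule 3 ✓.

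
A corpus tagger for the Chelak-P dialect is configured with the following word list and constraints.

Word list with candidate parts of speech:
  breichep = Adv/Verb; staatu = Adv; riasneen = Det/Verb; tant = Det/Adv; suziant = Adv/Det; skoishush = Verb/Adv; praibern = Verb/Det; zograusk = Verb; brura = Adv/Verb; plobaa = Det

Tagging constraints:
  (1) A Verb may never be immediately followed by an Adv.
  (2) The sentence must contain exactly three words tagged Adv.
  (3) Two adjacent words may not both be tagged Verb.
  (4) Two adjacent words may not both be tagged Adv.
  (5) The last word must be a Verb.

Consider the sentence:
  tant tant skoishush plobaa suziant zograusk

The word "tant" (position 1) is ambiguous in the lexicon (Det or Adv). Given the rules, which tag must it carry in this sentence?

Adv

Candidates per position — 1:tant {Det,Adv}; 2:tant {Det,Adv}; 3:skoishush {Verb,Adv}; 4:plobaa {Det}; 5:suziant {Adv,Det}; 6:zograusk {Verb}.
Position 1: the remaining choice is settled jointly with positions 2, 3, 5 — only Adv at position 1 is part of a tagging that satisfies every rule.
That leaves exactly one tagging: Adv Det Adv Det Adv Verb.
Checking: rule 1 ok; rule 2 ok; rule 3 ok; rule 4 ok; rule 5 ok.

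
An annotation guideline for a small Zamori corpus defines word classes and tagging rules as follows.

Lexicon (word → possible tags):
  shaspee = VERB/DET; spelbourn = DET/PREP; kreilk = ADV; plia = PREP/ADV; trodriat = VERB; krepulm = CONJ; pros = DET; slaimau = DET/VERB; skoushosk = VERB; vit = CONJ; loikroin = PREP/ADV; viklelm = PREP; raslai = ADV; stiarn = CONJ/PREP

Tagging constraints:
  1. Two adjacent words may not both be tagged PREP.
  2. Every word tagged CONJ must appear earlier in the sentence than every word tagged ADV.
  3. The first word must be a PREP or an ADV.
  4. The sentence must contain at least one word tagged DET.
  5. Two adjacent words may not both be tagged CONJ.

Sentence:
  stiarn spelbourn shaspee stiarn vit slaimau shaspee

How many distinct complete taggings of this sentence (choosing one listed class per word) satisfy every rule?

Candidates per position — 1:stiarn {CONJ,PREP}; 2:spelbourn {DET,PREP}; 3:shaspee {VERB,DET}; 4:stiarn {CONJ,PREP}; 5:vit {CONJ}; 6:slaimau {DET,VERB}; 7:shaspee {VERB,DET}.
There are 64 candidate sequences in total.
Checking each against the rules leaves 8 sequences.
Count = 8.

8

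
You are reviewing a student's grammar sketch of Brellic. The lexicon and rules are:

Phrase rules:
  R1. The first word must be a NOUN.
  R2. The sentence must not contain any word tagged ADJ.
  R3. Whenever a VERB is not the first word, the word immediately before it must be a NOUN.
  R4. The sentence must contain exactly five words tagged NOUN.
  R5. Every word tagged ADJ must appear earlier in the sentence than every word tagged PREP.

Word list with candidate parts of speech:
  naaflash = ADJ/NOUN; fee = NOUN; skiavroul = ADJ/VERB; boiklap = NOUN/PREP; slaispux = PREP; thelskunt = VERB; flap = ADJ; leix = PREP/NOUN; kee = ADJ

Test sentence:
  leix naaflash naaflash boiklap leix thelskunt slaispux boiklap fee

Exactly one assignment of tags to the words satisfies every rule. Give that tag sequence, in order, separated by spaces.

Candidates per position — 1:leix {PREP,NOUN}; 2:naaflash {ADJ,NOUN}; 3:naaflash {ADJ,NOUN}; 4:boiklap {NOUN,PREP}; 5:leix {PREP,NOUN}; 6:thelskunt {VERB}; 7:slaispux {PREP}; 8:boiklap {NOUN,PREP}; 9:fee {NOUN}.
At position 1, choosing PREP makes rule 1 impossible to satisfy; hence NOUN.
At position 2, choosing ADJ makes rule 2 impossible to satisfy; hence NOUN.
At position 3, choosing ADJ makes rule 2 impossible to satisfy; hence NOUN.
At position 5, choosing PREP makes rule 3 impossible to satisfy; hence NOUN.
At position 8, choosing NOUN makes rule 4 impossible to satisfy; hence PREP.
At position 4, choosing NOUN makes rule 4 impossible to satisfy; hence PREP.
That leaves exactly one tagging: NOUN NOUN NOUN PREP NOUN VERB PREP PREP NOUN.
Verifying each rule — rule 1 satisfied; rule 2 satisfied; rule 3 satisfied; rule 4 satisfied; rule 5 satisfied.

NOUN NOUN NOUN PREP NOUN VERB PREP PREP NOUN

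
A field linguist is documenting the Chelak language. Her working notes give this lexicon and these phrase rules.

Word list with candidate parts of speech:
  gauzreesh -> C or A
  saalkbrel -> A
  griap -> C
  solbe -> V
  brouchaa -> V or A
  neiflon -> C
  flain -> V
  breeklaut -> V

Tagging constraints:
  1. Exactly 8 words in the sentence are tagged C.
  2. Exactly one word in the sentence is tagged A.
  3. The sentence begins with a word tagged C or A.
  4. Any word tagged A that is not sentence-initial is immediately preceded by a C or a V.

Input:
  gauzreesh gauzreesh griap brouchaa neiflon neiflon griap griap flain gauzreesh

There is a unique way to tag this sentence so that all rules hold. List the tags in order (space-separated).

C C C A C C C C V C

Candidates per position — 1:gauzreesh {C,A}; 2:gauzreesh {C,A}; 3:griap {C}; 4:brouchaa {V,A}; 5:neiflon {C}; 6:neiflon {C}; 7:griap {C}; 8:griap {C}; 9:flain {V}; 10:gauzreesh {C,A}.
Position 1: A is ruled out by rule 1; that leaves C.
Position 2: A is ruled out by rule 1; that leaves C.
Position 10: A is ruled out by rule 1; that leaves C.
Position 4: V is ruled out by rule 2; that leaves A.
The unique satisfying tagging is: C C C A C C C C V C.
Check: rule 1 holds; rule 2 holds; rule 3 holds; rule 4 holds.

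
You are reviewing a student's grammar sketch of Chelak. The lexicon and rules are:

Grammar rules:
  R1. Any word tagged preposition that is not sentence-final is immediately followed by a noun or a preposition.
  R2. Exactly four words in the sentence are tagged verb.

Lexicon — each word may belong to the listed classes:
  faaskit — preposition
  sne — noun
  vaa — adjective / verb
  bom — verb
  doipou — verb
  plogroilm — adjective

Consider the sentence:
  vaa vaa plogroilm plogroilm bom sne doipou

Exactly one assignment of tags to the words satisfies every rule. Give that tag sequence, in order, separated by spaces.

verb verb adjective adjective verb noun verb

Candidates per position — 1:vaa {adjective,verb}; 2:vaa {adjective,verb}; 3:plogroilm {adjective}; 4:plogroilm {adjective}; 5:bom {verb}; 6:sne {noun}; 7:doipou {verb}.
Position 1: tagging it adjective would leave rule 2 unsatisfiable, so it must be verb.
Position 2: tagging it adjective would leave rule 2 unsatisfiable, so it must be verb.
The only consistent sequence is: verb verb adjective adjective verb noun verb.
Check: rule 1 ✓; rule 2 ✓.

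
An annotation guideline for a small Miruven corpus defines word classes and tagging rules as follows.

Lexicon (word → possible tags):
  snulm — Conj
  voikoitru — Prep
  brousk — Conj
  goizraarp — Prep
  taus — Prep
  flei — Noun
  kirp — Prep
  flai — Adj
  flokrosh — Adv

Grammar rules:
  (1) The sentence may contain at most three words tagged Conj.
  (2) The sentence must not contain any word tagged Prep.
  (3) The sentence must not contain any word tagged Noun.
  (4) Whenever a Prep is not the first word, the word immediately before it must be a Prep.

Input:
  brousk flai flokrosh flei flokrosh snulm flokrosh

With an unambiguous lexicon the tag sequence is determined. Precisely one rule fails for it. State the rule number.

Fixed tagging: Conj Adj Adv Noun Adv Conj Adv.
Checking each rule: R1 ok, R2 ok, R3 fails, R4 ok.
Only rule 3 fails.

3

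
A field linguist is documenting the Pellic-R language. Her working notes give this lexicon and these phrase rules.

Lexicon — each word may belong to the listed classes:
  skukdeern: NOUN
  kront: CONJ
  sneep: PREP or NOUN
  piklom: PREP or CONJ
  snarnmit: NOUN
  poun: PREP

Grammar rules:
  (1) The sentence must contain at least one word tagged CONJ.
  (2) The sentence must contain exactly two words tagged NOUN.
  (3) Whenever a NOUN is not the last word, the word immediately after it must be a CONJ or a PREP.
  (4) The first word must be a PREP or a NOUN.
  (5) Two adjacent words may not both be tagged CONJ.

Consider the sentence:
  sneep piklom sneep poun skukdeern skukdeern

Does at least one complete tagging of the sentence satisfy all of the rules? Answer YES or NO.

NO

Candidates per position — 1:sneep {PREP,NOUN}; 2:piklom {PREP,CONJ}; 3:sneep {PREP,NOUN}; 4:poun {PREP}; 5:skukdeern {NOUN}; 6:skukdeern {NOUN}.
Rule 3 cannot be satisfied by any choice of tags from the lexicon.
So there is no consistent tagging.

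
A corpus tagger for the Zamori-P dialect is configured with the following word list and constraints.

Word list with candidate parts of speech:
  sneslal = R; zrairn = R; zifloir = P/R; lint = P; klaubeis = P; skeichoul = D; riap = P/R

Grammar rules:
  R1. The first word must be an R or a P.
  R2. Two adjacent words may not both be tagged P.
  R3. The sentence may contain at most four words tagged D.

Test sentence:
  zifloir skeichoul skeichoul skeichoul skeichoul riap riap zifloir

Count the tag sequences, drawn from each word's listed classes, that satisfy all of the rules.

Candidates per position — 1:zifloir {P,R}; 2:skeichoul {D}; 3:skeichoul {D}; 4:skeichoul {D}; 5:skeichoul {D}; 6:riap {P,R}; 7:riap {P,R}; 8:zifloir {P,R}.
There are 16 candidate sequences in total.
Checking each against the rules leaves 10 sequences.
Count = 10.

10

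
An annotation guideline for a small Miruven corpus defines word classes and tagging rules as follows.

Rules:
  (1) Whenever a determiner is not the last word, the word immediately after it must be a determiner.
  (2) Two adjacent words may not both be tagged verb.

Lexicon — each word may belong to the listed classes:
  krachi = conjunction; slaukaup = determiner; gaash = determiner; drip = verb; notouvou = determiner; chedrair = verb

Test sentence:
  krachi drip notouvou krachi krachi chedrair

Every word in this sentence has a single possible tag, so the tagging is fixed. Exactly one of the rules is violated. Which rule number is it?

1

Fixed tagging: conjunction verb determiner conjunction conjunction verb.
Rule check: R1 ✗, R2 ✓.
Only rule 1 fails.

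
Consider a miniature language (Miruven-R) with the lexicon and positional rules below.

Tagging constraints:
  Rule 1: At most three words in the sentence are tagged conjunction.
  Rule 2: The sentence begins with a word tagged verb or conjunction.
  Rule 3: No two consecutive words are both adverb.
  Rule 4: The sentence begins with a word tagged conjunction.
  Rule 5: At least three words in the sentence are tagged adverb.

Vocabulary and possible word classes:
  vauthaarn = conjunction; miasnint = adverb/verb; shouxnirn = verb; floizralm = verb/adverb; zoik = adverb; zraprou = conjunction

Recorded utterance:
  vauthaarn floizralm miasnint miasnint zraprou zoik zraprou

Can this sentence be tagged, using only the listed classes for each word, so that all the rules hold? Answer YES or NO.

YES

Candidates per position — 1:vauthaarn {conjunction}; 2:floizralm {verb,adverb}; 3:miasnint {adverb,verb}; 4:miasnint {adverb,verb}; 5:zraprou {conjunction}; 6:zoik {adverb}; 7:zraprou {conjunction}.
One satisfying assignment: conjunction adverb verb adverb conjunction adverb conjunction.
Checking: rule 1 ok; rule 2 ok; rule 3 ok; rule 4 ok; rule 5 ok.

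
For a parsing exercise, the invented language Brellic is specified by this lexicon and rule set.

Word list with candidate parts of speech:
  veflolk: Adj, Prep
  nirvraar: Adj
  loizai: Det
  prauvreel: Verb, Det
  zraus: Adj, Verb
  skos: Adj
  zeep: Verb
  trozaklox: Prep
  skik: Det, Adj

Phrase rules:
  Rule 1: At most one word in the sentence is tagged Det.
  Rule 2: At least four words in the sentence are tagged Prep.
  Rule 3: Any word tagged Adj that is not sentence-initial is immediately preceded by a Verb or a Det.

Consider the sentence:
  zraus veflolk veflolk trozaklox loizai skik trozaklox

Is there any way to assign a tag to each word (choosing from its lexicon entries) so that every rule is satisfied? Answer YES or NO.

Candidates per position — 1:zraus {Adj,Verb}; 2:veflolk {Adj,Prep}; 3:veflolk {Adj,Prep}; 4:trozaklox {Prep}; 5:loizai {Det}; 6:skik {Det,Adj}; 7:trozaklox {Prep}.
One satisfying assignment: Adj Prep Prep Prep Det Adj Prep.
Rule-by-rule: rule 1 holds; rule 2 holds; rule 3 holds.

YES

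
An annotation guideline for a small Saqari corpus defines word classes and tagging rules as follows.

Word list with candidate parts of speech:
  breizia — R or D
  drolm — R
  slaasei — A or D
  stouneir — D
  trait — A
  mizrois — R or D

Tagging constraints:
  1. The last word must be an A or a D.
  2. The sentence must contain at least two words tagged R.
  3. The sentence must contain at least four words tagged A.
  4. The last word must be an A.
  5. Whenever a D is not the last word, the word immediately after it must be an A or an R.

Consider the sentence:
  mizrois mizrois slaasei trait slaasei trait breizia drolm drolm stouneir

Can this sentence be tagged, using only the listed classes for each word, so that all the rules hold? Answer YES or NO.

Candidates per position — 1:mizrois {R,D}; 2:mizrois {R,D}; 3:slaasei {A,D}; 4:trait {A}; 5:slaasei {A,D}; 6:trait {A}; 7:breizia {R,D}; 8:drolm {R}; 9:drolm {R}; 10:stouneir {D}.
Rule 4 cannot be satisfied by any choice of tags from the lexicon.
So there is no consistent tagging.

NO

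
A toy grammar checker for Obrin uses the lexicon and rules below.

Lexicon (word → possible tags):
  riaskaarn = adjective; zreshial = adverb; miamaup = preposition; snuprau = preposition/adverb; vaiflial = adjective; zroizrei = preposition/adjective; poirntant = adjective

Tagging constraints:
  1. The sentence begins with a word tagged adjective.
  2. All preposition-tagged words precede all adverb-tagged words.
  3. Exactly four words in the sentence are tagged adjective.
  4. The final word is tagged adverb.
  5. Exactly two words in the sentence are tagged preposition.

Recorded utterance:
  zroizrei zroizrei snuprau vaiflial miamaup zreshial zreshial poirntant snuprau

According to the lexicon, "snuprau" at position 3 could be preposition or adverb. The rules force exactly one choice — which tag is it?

Candidates per position — 1:zroizrei {preposition,adjective}; 2:zroizrei {preposition,adjective}; 3:snuprau {preposition,adverb}; 4:vaiflial {adjective}; 5:miamaup {preposition}; 6:zreshial {adverb}; 7:zreshial {adverb}; 8:poirntant {adjective}; 9:snuprau {preposition,adverb}.
At position 1, choosing preposition makes rule 1 impossible to satisfy; hence adjective.
At position 2, choosing preposition makes rule 3 impossible to satisfy; hence adjective.
At position 3, choosing adverb makes rule 2 impossible to satisfy; hence preposition.
At position 9, choosing preposition makes rule 2 impossible to satisfy; hence adverb.
That leaves exactly one tagging: adjective adjective preposition adjective preposition adverb adverb adjective adverb.
Checking: rule 1 ok; rule 2 ok; rule 3 ok; rule 4 ok; rule 5 ok.

preposition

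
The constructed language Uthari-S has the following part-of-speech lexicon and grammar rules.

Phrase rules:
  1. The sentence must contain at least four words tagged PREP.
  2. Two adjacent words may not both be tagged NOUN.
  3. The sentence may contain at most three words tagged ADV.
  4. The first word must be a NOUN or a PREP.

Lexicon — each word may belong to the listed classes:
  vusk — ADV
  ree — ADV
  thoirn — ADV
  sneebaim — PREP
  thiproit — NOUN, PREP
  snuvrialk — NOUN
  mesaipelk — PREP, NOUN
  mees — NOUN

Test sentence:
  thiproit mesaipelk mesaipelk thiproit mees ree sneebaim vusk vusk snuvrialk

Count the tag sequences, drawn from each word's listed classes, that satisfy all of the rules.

Candidates per position — 1:thiproit {NOUN,PREP}; 2:mesaipelk {PREP,NOUN}; 3:mesaipelk {PREP,NOUN}; 4:thiproit {NOUN,PREP}; 5:mees {NOUN}; 6:ree {ADV}; 7:sneebaim {PREP}; 8:vusk {ADV}; 9:vusk {ADV}; 10:snuvrialk {NOUN}.
There are 16 candidate sequences in total.
The sequences that satisfy every rule: NOUN PREP PREP PREP NOUN ADV PREP ADV ADV NOUN; PREP PREP PREP PREP NOUN ADV PREP ADV ADV NOUN; PREP PREP NOUN PREP NOUN ADV PREP ADV ADV NOUN; PREP NOUN PREP PREP NOUN ADV PREP ADV ADV NOUN.
Count = 4.

4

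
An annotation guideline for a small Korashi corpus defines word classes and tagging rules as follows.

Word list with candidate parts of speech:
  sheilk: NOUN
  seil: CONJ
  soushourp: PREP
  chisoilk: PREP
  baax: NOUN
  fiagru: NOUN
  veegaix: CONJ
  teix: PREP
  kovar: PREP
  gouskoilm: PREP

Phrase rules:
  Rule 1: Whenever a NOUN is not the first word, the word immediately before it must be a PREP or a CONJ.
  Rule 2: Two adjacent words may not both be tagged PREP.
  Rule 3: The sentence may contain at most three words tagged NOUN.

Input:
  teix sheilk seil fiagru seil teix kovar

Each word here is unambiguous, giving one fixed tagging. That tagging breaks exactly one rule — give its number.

Fixed tagging: PREP NOUN CONJ NOUN CONJ PREP PREP.
Checking each rule: R1 ✓, R2 ✗, R3 ✓.
Only rule 2 fails.

2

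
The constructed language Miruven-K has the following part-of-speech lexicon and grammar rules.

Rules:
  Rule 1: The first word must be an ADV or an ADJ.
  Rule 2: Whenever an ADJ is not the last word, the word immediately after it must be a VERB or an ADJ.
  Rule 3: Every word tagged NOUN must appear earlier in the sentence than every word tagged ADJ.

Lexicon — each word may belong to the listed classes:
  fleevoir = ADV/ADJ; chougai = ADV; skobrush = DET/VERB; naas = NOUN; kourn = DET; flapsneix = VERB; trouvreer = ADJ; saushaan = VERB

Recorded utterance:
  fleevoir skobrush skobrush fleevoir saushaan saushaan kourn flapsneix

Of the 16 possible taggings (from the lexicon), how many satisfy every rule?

Candidates per position — 1:fleevoir {ADV,ADJ}; 2:skobrush {DET,VERB}; 3:skobrush {DET,VERB}; 4:fleevoir {ADV,ADJ}; 5:saushaan {VERB}; 6:saushaan {VERB}; 7:kourn {DET}; 8:flapsneix {VERB}.
There are 16 candidate sequences in total.
Checking each against the rules leaves 12 sequences.
Count = 12.

12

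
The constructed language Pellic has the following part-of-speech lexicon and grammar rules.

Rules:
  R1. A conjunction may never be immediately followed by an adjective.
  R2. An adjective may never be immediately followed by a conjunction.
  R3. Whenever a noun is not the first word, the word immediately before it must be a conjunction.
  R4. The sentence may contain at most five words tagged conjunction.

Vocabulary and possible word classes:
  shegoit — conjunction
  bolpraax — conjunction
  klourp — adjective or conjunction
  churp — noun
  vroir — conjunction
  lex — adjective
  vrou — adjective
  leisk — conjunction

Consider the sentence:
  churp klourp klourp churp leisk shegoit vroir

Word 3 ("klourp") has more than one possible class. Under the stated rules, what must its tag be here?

conjunction

Candidates per position — 1:churp {noun}; 2:klourp {adjective,conjunction}; 3:klourp {adjective,conjunction}; 4:churp {noun}; 5:leisk {conjunction}; 6:shegoit {conjunction}; 7:vroir {conjunction}.
Word 3 cannot be adjective — rule 3 would then fail for every completion. It is conjunction.
Word 2 cannot be adjective — rule 2 would then fail for every completion. It is conjunction.
The only consistent sequence is: noun conjunction conjunction noun conjunction conjunction conjunction.
Checking: rule 1 ok; rule 2 ok; rule 3 ok; rule 4 ok.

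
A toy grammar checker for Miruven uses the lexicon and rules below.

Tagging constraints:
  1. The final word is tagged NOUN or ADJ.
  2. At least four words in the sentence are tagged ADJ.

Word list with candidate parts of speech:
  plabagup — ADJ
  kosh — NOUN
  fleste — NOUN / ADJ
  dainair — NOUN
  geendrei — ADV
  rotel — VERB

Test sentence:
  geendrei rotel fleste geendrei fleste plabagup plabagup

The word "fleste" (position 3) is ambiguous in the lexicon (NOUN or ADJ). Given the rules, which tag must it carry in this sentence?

Candidates per position — 1:geendrei {ADV}; 2:rotel {VERB}; 3:fleste {NOUN,ADJ}; 4:geendrei {ADV}; 5:fleste {NOUN,ADJ}; 6:plabagup {ADJ}; 7:plabagup {ADJ}.
Position 3: tagging it NOUN would leave rule 2 unsatisfiable, so it must be ADJ.
Position 5: tagging it NOUN would leave rule 2 unsatisfiable, so it must be ADJ.
The only consistent sequence is: ADV VERB ADJ ADV ADJ ADJ ADJ.
Checking: rule 1 ✓; rule 2 ✓.

ADJ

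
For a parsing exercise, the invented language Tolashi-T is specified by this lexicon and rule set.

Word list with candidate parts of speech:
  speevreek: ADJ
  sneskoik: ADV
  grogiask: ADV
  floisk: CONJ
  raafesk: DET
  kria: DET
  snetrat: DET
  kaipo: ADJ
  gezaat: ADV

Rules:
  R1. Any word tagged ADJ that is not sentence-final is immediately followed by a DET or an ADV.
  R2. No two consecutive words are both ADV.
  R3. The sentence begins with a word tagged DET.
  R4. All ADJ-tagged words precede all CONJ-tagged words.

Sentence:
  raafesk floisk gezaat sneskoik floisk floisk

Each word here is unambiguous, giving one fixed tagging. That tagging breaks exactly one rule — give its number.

Fixed tagging: DET CONJ ADV ADV CONJ CONJ.
Rule check: R1 pass, R2 fail, R3 pass, R4 pass.
Only rule 2 fails.

2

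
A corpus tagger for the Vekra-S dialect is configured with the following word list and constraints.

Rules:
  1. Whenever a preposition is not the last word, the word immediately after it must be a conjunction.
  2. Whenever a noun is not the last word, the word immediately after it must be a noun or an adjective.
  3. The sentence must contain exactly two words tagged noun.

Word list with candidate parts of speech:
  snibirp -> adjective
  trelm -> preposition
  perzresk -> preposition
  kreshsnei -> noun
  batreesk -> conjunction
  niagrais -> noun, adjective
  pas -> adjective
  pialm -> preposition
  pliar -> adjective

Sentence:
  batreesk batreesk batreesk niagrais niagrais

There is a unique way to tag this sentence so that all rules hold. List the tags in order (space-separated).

Candidates per position — 1:batreesk {conjunction}; 2:batreesk {conjunction}; 3:batreesk {conjunction}; 4:niagrais {noun,adjective}; 5:niagrais {noun,adjective}.
At position 4, choosing adjective makes rule 3 impossible to satisfy; hence noun.
At position 5, choosing adjective makes rule 3 impossible to satisfy; hence noun.
So the tagging must be: conjunction conjunction conjunction noun noun.
Checking: rule 1 holds; rule 2 holds; rule 3 holds.

conjunction conjunction conjunction noun noun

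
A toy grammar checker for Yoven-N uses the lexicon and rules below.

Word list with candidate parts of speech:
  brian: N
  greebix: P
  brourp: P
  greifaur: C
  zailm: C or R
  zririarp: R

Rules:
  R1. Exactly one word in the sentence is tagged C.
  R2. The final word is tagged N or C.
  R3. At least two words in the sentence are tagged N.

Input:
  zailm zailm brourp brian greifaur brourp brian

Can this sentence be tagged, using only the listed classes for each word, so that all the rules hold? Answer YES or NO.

Candidates per position — 1:zailm {C,R}; 2:zailm {C,R}; 3:brourp {P}; 4:brian {N}; 5:greifaur {C}; 6:brourp {P}; 7:brian {N}.
One satisfying assignment: R R P N C P N.
Checking: rule 1 ok; rule 2 ok; rule 3 ok.

YES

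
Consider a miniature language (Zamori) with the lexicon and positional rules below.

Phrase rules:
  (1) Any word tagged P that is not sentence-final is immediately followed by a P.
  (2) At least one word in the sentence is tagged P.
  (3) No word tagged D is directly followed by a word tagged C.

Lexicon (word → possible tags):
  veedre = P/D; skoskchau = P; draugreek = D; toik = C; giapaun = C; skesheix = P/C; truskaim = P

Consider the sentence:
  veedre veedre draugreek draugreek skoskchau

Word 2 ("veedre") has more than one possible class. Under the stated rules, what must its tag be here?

Candidates per position — 1:veedre {P,D}; 2:veedre {P,D}; 3:draugreek {D}; 4:draugreek {D}; 5:skoskchau {P}.
Position 1: P is ruled out by rule 1; that leaves D.
Position 2: P is ruled out by rule 1; that leaves D.
The only consistent sequence is: D D D D P.
Check: rule 1 satisfied; rule 2 satisfied; rule 3 satisfied.

D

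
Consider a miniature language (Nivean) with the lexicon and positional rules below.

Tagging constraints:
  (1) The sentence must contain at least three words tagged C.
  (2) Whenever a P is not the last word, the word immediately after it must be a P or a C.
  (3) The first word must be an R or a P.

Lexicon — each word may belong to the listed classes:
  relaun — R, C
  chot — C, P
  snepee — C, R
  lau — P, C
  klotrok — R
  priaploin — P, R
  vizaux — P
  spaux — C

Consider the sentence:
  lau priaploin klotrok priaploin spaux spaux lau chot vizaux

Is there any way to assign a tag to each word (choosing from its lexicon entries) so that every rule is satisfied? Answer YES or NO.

NO

Candidates per position — 1:lau {P,C}; 2:priaploin {P,R}; 3:klotrok {R}; 4:priaploin {P,R}; 5:spaux {C}; 6:spaux {C}; 7:lau {P,C}; 8:chot {C,P}; 9:vizaux {P}.
Every candidate sequence violates at least one rule; no consistent tagging exists.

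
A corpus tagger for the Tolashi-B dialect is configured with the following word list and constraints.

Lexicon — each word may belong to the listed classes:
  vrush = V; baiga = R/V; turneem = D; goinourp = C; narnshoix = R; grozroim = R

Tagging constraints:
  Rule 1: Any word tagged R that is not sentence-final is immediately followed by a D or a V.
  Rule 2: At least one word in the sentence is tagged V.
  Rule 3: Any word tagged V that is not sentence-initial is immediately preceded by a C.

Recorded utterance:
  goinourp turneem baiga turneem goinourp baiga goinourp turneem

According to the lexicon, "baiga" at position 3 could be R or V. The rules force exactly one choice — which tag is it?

R

Candidates per position — 1:goinourp {C}; 2:turneem {D}; 3:baiga {R,V}; 4:turneem {D}; 5:goinourp {C}; 6:baiga {R,V}; 7:goinourp {C}; 8:turneem {D}.
Position 3: V is ruled out by rule 3; that leaves R.
Position 6: R is ruled out by rule 1; that leaves V.
That leaves exactly one tagging: C D R D C V C D.
Verifying each rule — rule 1 ok; rule 2 ok; rule 3 ok.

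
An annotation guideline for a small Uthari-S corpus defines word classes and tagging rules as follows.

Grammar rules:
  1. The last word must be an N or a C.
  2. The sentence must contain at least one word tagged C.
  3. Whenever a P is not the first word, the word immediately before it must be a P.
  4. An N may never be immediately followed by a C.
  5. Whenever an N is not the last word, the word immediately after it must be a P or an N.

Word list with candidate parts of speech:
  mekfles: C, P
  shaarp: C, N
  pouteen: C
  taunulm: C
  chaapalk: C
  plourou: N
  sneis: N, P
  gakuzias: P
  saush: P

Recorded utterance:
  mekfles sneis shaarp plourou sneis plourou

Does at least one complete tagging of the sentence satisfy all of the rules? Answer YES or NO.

Candidates per position — 1:mekfles {C,P}; 2:sneis {N,P}; 3:shaarp {C,N}; 4:plourou {N}; 5:sneis {N,P}; 6:plourou {N}.
One satisfying assignment: C N N N N N.
Verifying each rule — rule 1 holds; rule 2 holds; rule 3 holds; rule 4 holds; rule 5 holds.

YES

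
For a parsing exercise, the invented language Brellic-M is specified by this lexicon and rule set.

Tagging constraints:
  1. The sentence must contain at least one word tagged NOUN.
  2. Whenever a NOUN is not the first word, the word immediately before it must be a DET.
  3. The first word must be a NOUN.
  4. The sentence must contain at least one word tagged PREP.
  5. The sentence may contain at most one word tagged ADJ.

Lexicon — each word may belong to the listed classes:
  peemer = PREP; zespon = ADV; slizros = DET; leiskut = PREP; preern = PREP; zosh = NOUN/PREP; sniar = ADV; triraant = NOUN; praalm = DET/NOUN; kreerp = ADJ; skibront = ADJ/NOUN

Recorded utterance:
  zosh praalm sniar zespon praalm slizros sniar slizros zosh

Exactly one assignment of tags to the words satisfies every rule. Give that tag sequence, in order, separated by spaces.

NOUN DET ADV ADV DET DET ADV DET PREP

Candidates per position — 1:zosh {NOUN,PREP}; 2:praalm {DET,NOUN}; 3:sniar {ADV}; 4:zespon {ADV}; 5:praalm {DET,NOUN}; 6:slizros {DET}; 7:sniar {ADV}; 8:slizros {DET}; 9:zosh {NOUN,PREP}.
If word 1 were PREP, no tagging could satisfy rule 3; so word 1 is NOUN.
If word 2 were NOUN, no tagging could satisfy rule 2; so word 2 is DET.
If word 5 were NOUN, no tagging could satisfy rule 2; so word 5 is DET.
If word 9 were NOUN, no tagging could satisfy rule 4; so word 9 is PREP.
The only consistent sequence is: NOUN DET ADV ADV DET DET ADV DET PREP.
Verifying each rule — rule 1 satisfied; rule 2 satisfied; rule 3 satisfied; rule 4 satisfied; rule 5 satisfied.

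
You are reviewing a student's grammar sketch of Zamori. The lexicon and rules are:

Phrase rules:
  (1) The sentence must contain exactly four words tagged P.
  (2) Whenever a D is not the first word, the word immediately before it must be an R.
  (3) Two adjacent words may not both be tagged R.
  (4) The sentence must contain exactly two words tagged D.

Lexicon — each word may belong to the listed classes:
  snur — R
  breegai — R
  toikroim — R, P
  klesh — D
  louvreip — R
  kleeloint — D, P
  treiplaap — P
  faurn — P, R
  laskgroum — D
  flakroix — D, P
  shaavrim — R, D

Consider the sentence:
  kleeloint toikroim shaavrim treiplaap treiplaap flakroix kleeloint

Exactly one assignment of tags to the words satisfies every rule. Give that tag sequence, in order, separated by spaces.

D R D P P P P

Candidates per position — 1:kleeloint {D,P}; 2:toikroim {R,P}; 3:shaavrim {R,D}; 4:treiplaap {P}; 5:treiplaap {P}; 6:flakroix {D,P}; 7:kleeloint {D,P}.
Position 6: tagging it D would leave rule 2 unsatisfiable, so it must be P.
Position 7: tagging it D would leave rule 2 unsatisfiable, so it must be P.
Position 1: tagging it P would leave rule 1 unsatisfiable, so it must be D.
Position 2: tagging it P would leave rule 1 unsatisfiable, so it must be R.
Position 3: tagging it R would leave rule 3 unsatisfiable, so it must be D.
That leaves exactly one tagging: D R D P P P P.
Check: rule 1 satisfied; rule 2 satisfied; rule 3 satisfied; rule 4 satisfied.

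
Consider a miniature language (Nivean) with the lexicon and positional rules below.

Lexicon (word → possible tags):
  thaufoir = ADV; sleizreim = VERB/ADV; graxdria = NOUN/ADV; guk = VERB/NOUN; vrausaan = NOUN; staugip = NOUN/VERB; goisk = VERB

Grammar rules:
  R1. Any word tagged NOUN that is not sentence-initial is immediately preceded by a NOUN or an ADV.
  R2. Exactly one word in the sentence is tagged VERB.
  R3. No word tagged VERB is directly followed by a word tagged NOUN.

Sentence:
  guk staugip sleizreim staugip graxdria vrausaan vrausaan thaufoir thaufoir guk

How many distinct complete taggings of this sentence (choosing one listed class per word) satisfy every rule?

Candidates per position — 1:guk {VERB,NOUN}; 2:staugip {NOUN,VERB}; 3:sleizreim {VERB,ADV}; 4:staugip {NOUN,VERB}; 5:graxdria {NOUN,ADV}; 6:vrausaan {NOUN}; 7:vrausaan {NOUN}; 8:thaufoir {ADV}; 9:thaufoir {ADV}; 10:guk {VERB,NOUN}.
There are 64 candidate sequences in total.
The sequences that satisfy every rule: NOUN NOUN ADV NOUN NOUN NOUN NOUN ADV ADV VERB; NOUN NOUN ADV NOUN ADV NOUN NOUN ADV ADV VERB; NOUN NOUN ADV VERB ADV NOUN NOUN ADV ADV NOUN; NOUN VERB ADV NOUN NOUN NOUN NOUN ADV ADV NOUN; NOUN VERB ADV NOUN ADV NOUN NOUN ADV ADV NOUN.
Count = 5.

5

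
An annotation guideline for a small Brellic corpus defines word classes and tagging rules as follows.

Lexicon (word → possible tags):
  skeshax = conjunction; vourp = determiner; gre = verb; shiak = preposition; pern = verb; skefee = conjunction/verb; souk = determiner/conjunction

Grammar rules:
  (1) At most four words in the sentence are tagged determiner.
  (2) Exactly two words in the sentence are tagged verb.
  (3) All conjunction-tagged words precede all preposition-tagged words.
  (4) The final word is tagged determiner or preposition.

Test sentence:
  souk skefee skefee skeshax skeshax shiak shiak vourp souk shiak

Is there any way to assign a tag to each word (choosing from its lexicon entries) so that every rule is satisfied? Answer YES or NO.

YES

Candidates per position — 1:souk {determiner,conjunction}; 2:skefee {conjunction,verb}; 3:skefee {conjunction,verb}; 4:skeshax {conjunction}; 5:skeshax {conjunction}; 6:shiak {preposition}; 7:shiak {preposition}; 8:vourp {determiner}; 9:souk {determiner,conjunction}; 10:shiak {preposition}.
One satisfying assignment: conjunction verb verb conjunction conjunction preposition preposition determiner determiner preposition.
Checking: rule 1 ✓; rule 2 ✓; rule 3 ✓; rule 4 ✓.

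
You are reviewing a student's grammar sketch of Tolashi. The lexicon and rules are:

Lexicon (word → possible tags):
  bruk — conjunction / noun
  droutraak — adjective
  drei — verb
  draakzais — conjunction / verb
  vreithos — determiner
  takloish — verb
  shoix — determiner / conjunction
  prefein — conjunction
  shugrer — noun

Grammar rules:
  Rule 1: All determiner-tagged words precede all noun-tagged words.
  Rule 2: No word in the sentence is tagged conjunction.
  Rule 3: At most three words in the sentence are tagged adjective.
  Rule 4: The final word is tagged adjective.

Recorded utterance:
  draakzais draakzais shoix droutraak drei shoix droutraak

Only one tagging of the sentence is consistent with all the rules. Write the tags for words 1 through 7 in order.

verb verb determiner adjective verb determiner adjective

Candidates per position — 1:draakzais {conjunction,verb}; 2:draakzais {conjunction,verb}; 3:shoix {determiner,conjunction}; 4:droutraak {adjective}; 5:drei {verb}; 6:shoix {determiner,conjunction}; 7:droutraak {adjective}.
Position 1: tagging it conjunction would leave rule 2 unsatisfiable, so it must be verb.
Position 2: tagging it conjunction would leave rule 2 unsatisfiable, so it must be verb.
Position 3: tagging it conjunction would leave rule 2 unsatisfiable, so it must be determiner.
Position 6: tagging it conjunction would leave rule 2 unsatisfiable, so it must be determiner.
That leaves exactly one tagging: verb verb determiner adjective verb determiner adjective.
Checking: rule 1 satisfied; rule 2 satisfied; rule 3 satisfied; rule 4 satisfied.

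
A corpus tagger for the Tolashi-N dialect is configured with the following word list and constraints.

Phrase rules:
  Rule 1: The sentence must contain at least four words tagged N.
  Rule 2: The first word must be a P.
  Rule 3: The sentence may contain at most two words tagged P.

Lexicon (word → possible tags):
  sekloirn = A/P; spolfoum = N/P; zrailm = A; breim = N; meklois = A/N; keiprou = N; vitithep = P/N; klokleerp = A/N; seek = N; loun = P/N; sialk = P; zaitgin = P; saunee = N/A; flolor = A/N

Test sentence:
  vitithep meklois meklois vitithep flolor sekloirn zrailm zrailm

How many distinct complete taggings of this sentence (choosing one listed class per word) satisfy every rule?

2

Candidates per position — 1:vitithep {P,N}; 2:meklois {A,N}; 3:meklois {A,N}; 4:vitithep {P,N}; 5:flolor {A,N}; 6:sekloirn {A,P}; 7:zrailm {A}; 8:zrailm {A}.
There are 64 candidate sequences in total.
The sequences that satisfy every rule: P N N N N A A A; P N N N N P A A.
Count = 2.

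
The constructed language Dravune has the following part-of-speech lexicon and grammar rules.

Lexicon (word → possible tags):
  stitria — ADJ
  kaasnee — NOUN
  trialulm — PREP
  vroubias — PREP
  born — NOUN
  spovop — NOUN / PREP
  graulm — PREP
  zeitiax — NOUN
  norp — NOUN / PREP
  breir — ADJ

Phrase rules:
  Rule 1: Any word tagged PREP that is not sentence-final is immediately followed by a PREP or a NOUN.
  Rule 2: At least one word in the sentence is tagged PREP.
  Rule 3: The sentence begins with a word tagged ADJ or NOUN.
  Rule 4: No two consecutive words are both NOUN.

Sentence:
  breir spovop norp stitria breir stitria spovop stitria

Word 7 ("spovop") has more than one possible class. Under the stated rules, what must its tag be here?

NOUN

Candidates per position — 1:breir {ADJ}; 2:spovop {NOUN,PREP}; 3:norp {NOUN,PREP}; 4:stitria {ADJ}; 5:breir {ADJ}; 6:stitria {ADJ}; 7:spovop {NOUN,PREP}; 8:stitria {ADJ}.
Word 3 cannot be PREP — rule 1 would then fail for every completion. It is NOUN.
Word 7 cannot be PREP — rule 1 would then fail for every completion. It is NOUN.
Word 2 cannot be NOUN — rule 2 would then fail for every completion. It is PREP.
That leaves exactly one tagging: ADJ PREP NOUN ADJ ADJ ADJ NOUN ADJ.
Rule-by-rule: rule 1 holds; rule 2 holds; rule 3 holds; rule 4 holds.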